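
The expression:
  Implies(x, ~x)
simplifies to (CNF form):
~x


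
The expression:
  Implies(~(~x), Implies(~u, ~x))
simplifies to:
u | ~x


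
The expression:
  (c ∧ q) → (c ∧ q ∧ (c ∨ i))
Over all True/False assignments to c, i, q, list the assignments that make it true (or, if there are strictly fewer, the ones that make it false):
is always true.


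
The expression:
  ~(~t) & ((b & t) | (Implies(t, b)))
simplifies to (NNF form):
b & t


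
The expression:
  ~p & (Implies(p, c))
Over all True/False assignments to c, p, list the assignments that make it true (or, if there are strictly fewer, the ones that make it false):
is true only for:
  c=False, p=False;
  c=True, p=False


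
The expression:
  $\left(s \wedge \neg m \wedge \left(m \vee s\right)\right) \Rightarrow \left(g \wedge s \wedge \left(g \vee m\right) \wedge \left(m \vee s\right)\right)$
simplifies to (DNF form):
$g \vee m \vee \neg s$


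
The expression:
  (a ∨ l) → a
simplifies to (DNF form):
a ∨ ¬l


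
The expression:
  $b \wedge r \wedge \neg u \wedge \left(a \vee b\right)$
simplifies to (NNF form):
$b \wedge r \wedge \neg u$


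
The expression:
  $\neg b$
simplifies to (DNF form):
$\neg b$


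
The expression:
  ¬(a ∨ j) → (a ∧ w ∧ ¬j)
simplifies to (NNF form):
a ∨ j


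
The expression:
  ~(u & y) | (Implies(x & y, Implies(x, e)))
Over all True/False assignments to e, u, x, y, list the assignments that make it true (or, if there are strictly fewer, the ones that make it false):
is false only for:
  e=False, u=True, x=True, y=True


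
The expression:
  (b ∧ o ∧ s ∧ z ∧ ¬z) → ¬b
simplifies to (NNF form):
True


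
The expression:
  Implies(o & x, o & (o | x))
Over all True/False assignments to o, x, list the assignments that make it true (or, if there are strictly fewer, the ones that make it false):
is always true.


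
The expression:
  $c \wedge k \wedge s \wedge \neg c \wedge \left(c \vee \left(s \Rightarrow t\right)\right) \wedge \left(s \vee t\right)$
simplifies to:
$\text{False}$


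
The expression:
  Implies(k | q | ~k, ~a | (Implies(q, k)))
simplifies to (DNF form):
k | ~a | ~q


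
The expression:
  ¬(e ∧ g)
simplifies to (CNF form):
¬e ∨ ¬g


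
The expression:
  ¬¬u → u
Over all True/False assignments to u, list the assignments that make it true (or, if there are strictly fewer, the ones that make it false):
is always true.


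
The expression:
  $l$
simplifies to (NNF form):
$l$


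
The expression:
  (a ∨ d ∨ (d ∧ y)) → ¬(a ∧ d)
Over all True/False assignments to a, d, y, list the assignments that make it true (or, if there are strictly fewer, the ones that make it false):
is false only for:
  a=True, d=True, y=False;
  a=True, d=True, y=True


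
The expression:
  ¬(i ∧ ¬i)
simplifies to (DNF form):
True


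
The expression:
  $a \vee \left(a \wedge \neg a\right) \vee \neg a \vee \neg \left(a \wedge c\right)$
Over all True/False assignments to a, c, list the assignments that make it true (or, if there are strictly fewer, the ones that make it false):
is always true.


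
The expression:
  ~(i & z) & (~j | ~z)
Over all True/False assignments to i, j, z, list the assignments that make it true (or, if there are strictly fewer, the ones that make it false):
is false only for:
  i=False, j=True, z=True;
  i=True, j=False, z=True;
  i=True, j=True, z=True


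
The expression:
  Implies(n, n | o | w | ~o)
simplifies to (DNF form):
True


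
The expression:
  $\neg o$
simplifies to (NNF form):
$\neg o$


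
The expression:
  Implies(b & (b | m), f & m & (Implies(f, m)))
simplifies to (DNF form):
~b | (f & m)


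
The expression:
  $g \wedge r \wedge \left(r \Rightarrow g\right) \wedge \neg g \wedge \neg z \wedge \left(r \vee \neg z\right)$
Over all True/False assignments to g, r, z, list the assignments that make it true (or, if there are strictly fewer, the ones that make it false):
is never true.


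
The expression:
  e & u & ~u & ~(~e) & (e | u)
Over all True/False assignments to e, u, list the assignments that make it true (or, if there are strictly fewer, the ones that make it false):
is never true.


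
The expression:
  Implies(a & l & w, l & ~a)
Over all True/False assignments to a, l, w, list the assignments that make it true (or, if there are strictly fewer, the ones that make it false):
is false only for:
  a=True, l=True, w=True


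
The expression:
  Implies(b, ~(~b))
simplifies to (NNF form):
True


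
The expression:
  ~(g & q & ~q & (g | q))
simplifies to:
True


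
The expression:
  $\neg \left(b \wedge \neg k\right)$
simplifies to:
$k \vee \neg b$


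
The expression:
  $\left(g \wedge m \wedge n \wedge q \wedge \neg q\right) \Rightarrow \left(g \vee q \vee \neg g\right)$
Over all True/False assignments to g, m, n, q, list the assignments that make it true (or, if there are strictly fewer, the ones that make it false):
is always true.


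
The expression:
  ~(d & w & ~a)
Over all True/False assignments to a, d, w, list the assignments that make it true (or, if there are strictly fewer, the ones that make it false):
is false only for:
  a=False, d=True, w=True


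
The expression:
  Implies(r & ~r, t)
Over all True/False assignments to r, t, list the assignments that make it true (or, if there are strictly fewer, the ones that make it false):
is always true.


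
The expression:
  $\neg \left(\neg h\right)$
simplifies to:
$h$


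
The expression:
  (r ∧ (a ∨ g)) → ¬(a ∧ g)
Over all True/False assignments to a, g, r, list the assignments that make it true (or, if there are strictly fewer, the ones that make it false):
is false only for:
  a=True, g=True, r=True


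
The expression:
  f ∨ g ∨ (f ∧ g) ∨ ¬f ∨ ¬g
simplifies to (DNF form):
True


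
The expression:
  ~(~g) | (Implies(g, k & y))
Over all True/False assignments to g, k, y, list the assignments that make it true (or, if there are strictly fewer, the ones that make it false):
is always true.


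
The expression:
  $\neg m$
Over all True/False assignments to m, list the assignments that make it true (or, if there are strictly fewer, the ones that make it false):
is true only for:
  m=False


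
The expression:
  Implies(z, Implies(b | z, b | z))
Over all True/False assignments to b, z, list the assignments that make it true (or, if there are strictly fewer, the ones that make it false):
is always true.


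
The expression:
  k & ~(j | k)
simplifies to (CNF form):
False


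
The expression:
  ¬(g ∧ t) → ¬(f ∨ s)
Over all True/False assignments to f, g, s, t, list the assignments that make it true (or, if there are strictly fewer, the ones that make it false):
is true only for:
  f=False, g=False, s=False, t=False;
  f=False, g=False, s=False, t=True;
  f=False, g=True, s=False, t=False;
  f=False, g=True, s=False, t=True;
  f=False, g=True, s=True, t=True;
  f=True, g=True, s=False, t=True;
  f=True, g=True, s=True, t=True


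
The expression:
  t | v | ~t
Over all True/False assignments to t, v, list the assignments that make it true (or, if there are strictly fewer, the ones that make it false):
is always true.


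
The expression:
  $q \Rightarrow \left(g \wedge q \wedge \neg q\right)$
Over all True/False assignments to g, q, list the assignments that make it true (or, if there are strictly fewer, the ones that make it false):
is true only for:
  g=False, q=False;
  g=True, q=False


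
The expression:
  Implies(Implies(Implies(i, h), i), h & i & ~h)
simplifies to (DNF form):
~i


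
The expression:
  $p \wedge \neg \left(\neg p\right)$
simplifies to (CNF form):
$p$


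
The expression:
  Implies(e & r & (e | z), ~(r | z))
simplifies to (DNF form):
~e | ~r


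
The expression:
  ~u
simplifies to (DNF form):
~u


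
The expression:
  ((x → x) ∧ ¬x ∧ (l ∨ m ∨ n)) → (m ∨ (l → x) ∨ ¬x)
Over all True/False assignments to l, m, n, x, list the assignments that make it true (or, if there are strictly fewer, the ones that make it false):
is always true.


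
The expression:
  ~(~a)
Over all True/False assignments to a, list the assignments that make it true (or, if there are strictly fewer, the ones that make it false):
is true only for:
  a=True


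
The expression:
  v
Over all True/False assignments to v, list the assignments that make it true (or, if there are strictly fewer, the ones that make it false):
is true only for:
  v=True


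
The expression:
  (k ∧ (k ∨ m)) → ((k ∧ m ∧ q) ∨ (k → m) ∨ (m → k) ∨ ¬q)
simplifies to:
True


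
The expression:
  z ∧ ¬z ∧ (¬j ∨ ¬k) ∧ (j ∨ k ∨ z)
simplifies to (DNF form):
False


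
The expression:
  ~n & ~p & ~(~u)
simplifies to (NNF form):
u & ~n & ~p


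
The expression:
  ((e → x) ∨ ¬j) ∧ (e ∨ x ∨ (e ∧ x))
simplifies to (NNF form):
x ∨ (e ∧ ¬j)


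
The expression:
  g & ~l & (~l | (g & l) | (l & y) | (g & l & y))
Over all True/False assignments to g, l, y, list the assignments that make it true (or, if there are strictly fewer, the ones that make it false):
is true only for:
  g=True, l=False, y=False;
  g=True, l=False, y=True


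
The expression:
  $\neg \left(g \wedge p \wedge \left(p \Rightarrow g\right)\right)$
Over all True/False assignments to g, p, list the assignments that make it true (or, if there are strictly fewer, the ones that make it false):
is false only for:
  g=True, p=True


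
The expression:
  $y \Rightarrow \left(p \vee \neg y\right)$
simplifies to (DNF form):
$p \vee \neg y$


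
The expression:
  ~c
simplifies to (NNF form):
~c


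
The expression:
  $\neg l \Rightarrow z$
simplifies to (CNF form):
$l \vee z$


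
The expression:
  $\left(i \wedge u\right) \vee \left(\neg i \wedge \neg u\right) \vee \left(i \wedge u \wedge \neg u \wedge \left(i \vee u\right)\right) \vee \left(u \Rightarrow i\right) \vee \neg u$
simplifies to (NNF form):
$i \vee \neg u$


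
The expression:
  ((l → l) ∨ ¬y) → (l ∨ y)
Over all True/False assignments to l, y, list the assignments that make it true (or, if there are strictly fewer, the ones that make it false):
is false only for:
  l=False, y=False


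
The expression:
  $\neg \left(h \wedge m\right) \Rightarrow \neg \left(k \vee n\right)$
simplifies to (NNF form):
$\left(h \wedge m\right) \vee \left(\neg k \wedge \neg n\right)$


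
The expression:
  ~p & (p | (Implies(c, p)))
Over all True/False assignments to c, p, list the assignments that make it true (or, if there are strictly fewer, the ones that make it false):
is true only for:
  c=False, p=False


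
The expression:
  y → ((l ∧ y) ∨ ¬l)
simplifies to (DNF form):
True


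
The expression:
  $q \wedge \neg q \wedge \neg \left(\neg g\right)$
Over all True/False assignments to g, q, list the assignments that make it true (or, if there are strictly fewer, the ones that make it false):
is never true.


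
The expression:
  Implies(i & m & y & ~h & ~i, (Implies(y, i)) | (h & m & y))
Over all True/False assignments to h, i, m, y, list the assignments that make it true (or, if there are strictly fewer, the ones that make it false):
is always true.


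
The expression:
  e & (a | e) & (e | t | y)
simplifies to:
e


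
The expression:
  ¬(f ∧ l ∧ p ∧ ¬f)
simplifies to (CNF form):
True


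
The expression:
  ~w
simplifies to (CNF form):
~w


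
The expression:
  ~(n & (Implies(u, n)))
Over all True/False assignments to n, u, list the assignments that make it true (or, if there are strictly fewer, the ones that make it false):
is true only for:
  n=False, u=False;
  n=False, u=True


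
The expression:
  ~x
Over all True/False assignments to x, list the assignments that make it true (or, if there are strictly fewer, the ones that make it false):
is true only for:
  x=False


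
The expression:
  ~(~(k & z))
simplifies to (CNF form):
k & z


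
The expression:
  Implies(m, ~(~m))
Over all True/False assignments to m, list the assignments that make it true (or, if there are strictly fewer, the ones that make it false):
is always true.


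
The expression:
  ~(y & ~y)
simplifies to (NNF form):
True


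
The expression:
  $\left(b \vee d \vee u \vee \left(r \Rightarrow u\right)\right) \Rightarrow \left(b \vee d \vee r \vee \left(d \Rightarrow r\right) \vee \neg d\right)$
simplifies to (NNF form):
$\text{True}$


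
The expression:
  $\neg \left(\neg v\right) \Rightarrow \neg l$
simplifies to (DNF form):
$\neg l \vee \neg v$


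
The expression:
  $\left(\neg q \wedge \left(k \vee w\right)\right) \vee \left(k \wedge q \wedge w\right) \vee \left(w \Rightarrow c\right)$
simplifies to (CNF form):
$c \vee k \vee \neg q \vee \neg w$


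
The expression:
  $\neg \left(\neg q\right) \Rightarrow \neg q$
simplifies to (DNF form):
$\neg q$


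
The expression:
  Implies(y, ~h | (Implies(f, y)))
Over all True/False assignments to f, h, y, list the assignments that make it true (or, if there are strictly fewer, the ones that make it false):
is always true.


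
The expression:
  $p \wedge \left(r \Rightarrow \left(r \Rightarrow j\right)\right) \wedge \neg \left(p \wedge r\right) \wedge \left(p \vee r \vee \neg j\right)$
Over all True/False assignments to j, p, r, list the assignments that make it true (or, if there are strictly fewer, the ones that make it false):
is true only for:
  j=False, p=True, r=False;
  j=True, p=True, r=False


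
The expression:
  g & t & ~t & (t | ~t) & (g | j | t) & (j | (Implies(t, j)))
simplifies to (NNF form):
False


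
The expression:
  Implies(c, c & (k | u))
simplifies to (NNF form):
k | u | ~c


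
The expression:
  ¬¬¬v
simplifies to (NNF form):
¬v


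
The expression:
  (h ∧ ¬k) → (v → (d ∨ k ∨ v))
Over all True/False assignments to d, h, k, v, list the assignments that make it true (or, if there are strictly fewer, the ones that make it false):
is always true.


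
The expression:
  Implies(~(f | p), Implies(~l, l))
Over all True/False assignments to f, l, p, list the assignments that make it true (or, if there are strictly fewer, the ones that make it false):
is false only for:
  f=False, l=False, p=False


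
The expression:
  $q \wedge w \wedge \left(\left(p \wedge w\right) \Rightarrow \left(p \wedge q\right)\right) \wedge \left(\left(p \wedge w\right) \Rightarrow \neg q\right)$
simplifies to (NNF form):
$q \wedge w \wedge \neg p$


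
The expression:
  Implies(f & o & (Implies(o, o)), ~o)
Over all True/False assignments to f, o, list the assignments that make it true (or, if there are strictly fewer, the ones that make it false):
is false only for:
  f=True, o=True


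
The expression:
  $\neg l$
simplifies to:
$\neg l$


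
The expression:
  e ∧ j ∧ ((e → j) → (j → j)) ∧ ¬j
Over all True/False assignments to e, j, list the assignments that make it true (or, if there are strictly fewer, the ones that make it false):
is never true.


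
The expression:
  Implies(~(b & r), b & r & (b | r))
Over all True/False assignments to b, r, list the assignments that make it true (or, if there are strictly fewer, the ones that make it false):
is true only for:
  b=True, r=True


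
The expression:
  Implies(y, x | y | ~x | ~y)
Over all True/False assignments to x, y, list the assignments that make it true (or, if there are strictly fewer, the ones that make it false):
is always true.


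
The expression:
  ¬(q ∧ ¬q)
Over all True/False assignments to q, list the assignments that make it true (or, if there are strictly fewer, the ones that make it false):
is always true.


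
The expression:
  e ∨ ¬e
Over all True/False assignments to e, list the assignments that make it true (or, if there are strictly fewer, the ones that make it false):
is always true.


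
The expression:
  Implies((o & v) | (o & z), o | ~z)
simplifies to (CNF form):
True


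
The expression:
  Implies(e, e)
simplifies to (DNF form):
True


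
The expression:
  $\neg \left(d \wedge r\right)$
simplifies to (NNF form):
$\neg d \vee \neg r$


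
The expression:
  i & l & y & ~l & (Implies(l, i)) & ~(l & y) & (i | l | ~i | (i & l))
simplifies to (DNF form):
False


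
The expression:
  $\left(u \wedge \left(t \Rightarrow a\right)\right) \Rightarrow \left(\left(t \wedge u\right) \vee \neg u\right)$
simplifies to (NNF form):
$t \vee \neg u$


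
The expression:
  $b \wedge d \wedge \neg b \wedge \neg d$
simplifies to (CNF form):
$\text{False}$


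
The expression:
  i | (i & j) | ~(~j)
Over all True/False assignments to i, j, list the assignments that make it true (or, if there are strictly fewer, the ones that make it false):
is false only for:
  i=False, j=False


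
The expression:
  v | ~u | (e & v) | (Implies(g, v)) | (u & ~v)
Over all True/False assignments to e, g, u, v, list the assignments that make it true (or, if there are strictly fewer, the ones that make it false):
is always true.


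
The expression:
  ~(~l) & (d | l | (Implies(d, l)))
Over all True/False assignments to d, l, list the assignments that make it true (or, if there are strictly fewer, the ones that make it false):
is true only for:
  d=False, l=True;
  d=True, l=True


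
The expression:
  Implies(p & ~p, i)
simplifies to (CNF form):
True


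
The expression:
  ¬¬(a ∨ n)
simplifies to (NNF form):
a ∨ n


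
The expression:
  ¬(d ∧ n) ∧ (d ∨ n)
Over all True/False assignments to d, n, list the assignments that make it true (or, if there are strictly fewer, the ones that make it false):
is true only for:
  d=False, n=True;
  d=True, n=False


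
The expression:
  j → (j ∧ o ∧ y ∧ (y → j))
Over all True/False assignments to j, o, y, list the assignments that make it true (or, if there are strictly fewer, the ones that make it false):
is false only for:
  j=True, o=False, y=False;
  j=True, o=False, y=True;
  j=True, o=True, y=False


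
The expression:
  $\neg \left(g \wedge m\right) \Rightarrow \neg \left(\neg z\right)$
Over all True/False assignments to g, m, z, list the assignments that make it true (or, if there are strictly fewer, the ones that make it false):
is false only for:
  g=False, m=False, z=False;
  g=False, m=True, z=False;
  g=True, m=False, z=False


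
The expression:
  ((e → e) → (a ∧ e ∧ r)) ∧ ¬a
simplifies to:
False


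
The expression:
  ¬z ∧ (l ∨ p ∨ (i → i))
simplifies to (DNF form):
¬z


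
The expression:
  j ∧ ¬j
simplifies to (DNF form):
False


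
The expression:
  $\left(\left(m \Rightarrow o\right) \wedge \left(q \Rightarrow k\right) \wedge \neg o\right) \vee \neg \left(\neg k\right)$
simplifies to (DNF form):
$k \vee \left(\neg m \wedge \neg o \wedge \neg q\right)$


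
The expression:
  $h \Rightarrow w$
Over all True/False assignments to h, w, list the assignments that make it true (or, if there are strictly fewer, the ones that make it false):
is false only for:
  h=True, w=False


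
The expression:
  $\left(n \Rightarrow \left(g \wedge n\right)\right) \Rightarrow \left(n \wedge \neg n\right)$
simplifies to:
$n \wedge \neg g$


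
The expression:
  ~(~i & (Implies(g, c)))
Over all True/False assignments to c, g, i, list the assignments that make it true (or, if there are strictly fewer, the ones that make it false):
is false only for:
  c=False, g=False, i=False;
  c=True, g=False, i=False;
  c=True, g=True, i=False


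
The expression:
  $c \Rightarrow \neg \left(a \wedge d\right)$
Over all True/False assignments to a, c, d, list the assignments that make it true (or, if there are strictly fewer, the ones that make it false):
is false only for:
  a=True, c=True, d=True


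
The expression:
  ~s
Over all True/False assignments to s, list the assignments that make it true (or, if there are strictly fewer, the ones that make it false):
is true only for:
  s=False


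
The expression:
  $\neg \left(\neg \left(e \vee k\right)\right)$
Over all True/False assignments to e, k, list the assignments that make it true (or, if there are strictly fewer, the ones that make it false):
is false only for:
  e=False, k=False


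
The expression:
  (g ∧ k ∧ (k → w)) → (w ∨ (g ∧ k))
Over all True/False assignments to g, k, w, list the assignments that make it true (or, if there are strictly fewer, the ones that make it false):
is always true.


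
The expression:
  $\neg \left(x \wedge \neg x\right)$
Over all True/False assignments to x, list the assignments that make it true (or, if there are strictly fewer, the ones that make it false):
is always true.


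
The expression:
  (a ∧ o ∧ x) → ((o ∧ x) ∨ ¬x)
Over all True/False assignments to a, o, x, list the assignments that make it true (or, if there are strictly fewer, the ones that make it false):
is always true.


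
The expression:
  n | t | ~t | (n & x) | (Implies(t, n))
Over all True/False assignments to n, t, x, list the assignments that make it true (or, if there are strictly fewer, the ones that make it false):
is always true.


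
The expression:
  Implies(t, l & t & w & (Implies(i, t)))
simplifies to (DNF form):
~t | (l & w)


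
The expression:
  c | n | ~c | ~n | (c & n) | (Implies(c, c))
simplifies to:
True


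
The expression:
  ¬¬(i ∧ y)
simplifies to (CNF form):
i ∧ y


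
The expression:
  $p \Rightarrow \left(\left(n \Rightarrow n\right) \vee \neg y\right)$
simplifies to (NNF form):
$\text{True}$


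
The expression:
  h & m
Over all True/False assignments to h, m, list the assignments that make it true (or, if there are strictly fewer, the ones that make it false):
is true only for:
  h=True, m=True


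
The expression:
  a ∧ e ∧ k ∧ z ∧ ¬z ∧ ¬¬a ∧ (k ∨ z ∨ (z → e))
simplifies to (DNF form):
False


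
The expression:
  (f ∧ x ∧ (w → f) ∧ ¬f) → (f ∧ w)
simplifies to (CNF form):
True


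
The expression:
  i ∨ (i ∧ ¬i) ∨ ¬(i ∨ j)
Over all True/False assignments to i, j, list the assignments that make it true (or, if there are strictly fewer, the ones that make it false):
is false only for:
  i=False, j=True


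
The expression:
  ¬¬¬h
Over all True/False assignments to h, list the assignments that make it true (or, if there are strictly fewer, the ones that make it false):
is true only for:
  h=False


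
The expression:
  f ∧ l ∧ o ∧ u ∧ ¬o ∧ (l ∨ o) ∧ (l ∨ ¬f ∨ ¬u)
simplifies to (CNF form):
False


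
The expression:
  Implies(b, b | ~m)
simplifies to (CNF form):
True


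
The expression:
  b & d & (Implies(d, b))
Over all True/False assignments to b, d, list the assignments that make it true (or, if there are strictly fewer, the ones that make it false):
is true only for:
  b=True, d=True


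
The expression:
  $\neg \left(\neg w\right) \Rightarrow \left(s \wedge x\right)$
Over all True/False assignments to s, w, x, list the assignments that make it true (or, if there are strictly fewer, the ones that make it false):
is false only for:
  s=False, w=True, x=False;
  s=False, w=True, x=True;
  s=True, w=True, x=False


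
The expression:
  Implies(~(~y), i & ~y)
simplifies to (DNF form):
~y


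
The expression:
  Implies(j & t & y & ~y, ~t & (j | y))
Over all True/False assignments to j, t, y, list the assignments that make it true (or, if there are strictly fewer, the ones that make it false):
is always true.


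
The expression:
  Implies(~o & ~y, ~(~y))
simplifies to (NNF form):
o | y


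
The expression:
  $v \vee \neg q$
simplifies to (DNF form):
$v \vee \neg q$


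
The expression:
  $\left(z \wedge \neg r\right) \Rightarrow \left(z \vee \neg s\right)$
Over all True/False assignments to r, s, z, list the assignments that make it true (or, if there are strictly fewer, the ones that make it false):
is always true.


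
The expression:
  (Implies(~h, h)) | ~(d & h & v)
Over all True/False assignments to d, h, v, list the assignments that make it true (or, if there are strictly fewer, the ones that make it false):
is always true.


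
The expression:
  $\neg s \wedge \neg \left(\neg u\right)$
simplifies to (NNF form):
$u \wedge \neg s$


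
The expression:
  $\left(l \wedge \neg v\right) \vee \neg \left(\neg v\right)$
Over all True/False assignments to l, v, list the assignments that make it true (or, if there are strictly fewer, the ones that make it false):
is false only for:
  l=False, v=False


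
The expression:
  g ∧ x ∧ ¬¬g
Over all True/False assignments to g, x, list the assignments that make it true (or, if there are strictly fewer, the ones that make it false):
is true only for:
  g=True, x=True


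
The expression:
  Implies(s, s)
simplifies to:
True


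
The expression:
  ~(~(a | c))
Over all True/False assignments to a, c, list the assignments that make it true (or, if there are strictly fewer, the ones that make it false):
is false only for:
  a=False, c=False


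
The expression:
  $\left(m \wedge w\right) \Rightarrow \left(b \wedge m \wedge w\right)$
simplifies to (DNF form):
$b \vee \neg m \vee \neg w$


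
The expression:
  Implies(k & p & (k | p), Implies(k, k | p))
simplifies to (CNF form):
True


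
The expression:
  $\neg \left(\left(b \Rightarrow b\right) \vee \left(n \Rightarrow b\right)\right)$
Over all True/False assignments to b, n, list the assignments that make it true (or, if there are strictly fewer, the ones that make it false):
is never true.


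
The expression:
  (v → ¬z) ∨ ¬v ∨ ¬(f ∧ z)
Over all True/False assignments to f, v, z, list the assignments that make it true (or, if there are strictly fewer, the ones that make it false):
is false only for:
  f=True, v=True, z=True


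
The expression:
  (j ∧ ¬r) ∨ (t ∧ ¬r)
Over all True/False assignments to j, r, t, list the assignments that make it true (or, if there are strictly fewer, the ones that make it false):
is true only for:
  j=False, r=False, t=True;
  j=True, r=False, t=False;
  j=True, r=False, t=True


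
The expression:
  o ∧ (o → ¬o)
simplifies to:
False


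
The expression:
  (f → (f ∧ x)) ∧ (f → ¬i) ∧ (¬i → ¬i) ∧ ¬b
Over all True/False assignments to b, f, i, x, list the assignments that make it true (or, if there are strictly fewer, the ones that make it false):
is true only for:
  b=False, f=False, i=False, x=False;
  b=False, f=False, i=False, x=True;
  b=False, f=False, i=True, x=False;
  b=False, f=False, i=True, x=True;
  b=False, f=True, i=False, x=True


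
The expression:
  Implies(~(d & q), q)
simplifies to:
q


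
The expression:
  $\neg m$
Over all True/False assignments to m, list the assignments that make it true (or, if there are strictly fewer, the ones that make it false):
is true only for:
  m=False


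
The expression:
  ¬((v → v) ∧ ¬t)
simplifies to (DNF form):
t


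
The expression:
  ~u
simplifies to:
~u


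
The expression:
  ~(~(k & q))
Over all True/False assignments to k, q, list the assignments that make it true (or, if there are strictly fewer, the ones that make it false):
is true only for:
  k=True, q=True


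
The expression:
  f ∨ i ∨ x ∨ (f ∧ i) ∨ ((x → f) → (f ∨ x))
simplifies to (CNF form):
f ∨ i ∨ x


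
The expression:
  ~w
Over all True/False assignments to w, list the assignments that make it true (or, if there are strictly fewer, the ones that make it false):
is true only for:
  w=False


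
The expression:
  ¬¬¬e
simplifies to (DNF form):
¬e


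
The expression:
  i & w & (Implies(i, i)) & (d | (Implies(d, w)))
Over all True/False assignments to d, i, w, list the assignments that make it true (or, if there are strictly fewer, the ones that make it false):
is true only for:
  d=False, i=True, w=True;
  d=True, i=True, w=True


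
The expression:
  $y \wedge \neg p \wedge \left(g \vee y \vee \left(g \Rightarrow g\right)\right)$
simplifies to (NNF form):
$y \wedge \neg p$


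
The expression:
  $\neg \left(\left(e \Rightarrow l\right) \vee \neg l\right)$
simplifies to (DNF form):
$\text{False}$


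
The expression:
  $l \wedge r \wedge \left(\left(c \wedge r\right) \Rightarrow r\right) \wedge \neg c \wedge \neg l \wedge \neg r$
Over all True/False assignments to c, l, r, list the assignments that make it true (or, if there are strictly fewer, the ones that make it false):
is never true.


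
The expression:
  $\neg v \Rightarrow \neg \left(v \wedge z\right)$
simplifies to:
$\text{True}$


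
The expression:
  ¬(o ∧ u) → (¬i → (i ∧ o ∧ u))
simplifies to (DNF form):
i ∨ (o ∧ u)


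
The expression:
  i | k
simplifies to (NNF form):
i | k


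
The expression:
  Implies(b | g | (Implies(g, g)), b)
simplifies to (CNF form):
b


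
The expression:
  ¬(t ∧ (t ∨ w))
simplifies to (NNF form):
¬t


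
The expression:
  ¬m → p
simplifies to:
m ∨ p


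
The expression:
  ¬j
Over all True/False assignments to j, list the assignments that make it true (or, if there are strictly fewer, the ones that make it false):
is true only for:
  j=False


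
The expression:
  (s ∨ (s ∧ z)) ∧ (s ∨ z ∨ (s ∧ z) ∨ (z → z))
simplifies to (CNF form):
s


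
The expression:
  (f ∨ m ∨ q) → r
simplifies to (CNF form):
(r ∨ ¬f) ∧ (r ∨ ¬m) ∧ (r ∨ ¬q)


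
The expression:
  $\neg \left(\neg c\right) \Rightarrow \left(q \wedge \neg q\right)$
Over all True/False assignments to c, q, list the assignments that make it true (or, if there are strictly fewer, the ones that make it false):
is true only for:
  c=False, q=False;
  c=False, q=True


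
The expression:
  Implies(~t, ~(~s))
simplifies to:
s | t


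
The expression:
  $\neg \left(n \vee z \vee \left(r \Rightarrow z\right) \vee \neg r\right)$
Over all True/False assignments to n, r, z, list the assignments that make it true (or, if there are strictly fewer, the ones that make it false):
is true only for:
  n=False, r=True, z=False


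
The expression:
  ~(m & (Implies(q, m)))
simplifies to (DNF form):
~m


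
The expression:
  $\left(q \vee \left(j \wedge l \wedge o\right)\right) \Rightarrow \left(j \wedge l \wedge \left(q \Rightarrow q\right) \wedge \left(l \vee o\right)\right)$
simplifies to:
$\left(j \wedge l\right) \vee \neg q$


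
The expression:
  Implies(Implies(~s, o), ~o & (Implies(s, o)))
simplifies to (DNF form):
~o & ~s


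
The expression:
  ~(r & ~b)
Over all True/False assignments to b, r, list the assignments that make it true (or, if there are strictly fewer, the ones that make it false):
is false only for:
  b=False, r=True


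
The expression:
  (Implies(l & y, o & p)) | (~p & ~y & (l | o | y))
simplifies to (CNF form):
(o | ~l | ~y) & (p | ~l | ~y)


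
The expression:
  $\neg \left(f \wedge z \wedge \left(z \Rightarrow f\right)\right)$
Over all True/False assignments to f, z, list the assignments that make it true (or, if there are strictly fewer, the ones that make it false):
is false only for:
  f=True, z=True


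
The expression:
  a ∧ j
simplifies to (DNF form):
a ∧ j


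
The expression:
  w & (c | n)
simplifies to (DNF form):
(c & w) | (n & w)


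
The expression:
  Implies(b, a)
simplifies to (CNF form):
a | ~b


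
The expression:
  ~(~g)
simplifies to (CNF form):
g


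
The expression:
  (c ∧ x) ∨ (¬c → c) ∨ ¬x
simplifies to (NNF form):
c ∨ ¬x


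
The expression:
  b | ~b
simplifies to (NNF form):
True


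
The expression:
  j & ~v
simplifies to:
j & ~v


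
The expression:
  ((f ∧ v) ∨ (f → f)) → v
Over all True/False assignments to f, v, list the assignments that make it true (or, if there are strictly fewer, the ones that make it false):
is true only for:
  f=False, v=True;
  f=True, v=True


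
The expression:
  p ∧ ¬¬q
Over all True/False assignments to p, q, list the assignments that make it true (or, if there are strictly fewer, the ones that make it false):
is true only for:
  p=True, q=True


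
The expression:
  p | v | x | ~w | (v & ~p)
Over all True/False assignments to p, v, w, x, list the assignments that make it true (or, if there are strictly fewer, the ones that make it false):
is false only for:
  p=False, v=False, w=True, x=False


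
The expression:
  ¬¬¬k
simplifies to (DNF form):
¬k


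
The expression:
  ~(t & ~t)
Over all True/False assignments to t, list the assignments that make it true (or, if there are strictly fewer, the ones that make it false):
is always true.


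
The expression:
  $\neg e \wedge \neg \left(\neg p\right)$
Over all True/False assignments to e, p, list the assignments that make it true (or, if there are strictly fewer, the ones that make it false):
is true only for:
  e=False, p=True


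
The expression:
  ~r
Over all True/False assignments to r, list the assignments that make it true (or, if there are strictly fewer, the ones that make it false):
is true only for:
  r=False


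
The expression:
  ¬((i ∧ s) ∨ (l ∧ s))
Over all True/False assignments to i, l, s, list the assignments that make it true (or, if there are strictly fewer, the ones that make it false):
is false only for:
  i=False, l=True, s=True;
  i=True, l=False, s=True;
  i=True, l=True, s=True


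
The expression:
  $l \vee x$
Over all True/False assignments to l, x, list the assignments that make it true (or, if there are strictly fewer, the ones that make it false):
is false only for:
  l=False, x=False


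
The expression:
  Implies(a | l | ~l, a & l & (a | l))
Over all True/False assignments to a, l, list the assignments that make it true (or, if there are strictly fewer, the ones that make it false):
is true only for:
  a=True, l=True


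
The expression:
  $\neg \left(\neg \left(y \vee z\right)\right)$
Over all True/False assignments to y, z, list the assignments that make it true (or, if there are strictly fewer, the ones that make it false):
is false only for:
  y=False, z=False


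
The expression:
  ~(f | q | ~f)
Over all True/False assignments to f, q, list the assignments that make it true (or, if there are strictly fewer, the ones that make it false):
is never true.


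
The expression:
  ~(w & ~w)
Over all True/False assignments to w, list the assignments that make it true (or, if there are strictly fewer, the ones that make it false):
is always true.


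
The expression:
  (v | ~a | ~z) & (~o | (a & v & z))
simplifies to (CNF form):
(a | ~o) & (z | ~o) & (v | ~a | ~z)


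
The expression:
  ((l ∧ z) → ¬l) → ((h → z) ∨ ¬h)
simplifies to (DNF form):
z ∨ ¬h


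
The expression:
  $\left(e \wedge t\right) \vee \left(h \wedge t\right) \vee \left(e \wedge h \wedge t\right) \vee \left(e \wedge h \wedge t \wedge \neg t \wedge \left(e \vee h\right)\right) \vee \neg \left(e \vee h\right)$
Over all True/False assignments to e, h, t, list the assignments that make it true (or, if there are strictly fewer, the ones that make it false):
is false only for:
  e=False, h=True, t=False;
  e=True, h=False, t=False;
  e=True, h=True, t=False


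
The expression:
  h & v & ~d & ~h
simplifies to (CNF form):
False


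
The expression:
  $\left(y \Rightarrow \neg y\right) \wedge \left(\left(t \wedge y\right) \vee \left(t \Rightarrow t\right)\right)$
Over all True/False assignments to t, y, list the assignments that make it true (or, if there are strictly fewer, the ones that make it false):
is true only for:
  t=False, y=False;
  t=True, y=False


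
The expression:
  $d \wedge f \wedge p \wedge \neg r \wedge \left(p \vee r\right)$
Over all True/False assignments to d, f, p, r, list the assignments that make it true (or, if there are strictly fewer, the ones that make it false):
is true only for:
  d=True, f=True, p=True, r=False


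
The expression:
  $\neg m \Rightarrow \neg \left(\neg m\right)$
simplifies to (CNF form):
$m$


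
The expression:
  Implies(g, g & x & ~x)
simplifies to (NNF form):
~g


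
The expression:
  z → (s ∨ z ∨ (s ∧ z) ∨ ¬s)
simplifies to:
True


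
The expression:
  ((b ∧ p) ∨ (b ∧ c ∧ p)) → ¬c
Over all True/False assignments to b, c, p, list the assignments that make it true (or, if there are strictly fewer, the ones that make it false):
is false only for:
  b=True, c=True, p=True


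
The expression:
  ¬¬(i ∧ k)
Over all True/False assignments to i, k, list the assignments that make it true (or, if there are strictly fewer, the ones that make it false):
is true only for:
  i=True, k=True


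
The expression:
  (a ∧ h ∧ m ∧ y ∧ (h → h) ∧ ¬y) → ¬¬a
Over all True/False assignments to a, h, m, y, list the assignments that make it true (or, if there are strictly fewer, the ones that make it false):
is always true.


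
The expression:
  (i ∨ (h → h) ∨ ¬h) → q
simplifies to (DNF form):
q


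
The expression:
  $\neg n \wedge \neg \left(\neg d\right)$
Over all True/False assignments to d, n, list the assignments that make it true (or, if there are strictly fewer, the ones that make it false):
is true only for:
  d=True, n=False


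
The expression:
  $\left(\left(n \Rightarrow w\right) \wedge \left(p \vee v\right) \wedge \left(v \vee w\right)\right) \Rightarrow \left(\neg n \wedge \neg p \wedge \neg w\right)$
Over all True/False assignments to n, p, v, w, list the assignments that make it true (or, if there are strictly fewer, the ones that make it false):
is false only for:
  n=False, p=False, v=True, w=True;
  n=False, p=True, v=False, w=True;
  n=False, p=True, v=True, w=False;
  n=False, p=True, v=True, w=True;
  n=True, p=False, v=True, w=True;
  n=True, p=True, v=False, w=True;
  n=True, p=True, v=True, w=True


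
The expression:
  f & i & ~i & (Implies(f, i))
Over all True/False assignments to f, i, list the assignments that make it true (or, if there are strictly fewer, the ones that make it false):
is never true.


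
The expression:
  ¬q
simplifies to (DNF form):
¬q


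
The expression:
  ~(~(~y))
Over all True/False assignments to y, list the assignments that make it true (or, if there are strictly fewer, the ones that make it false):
is true only for:
  y=False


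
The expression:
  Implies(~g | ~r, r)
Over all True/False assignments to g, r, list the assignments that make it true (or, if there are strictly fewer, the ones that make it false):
is true only for:
  g=False, r=True;
  g=True, r=True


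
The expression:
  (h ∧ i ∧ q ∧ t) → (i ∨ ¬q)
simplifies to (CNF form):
True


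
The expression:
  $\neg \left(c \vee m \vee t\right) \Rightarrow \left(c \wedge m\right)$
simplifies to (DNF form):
$c \vee m \vee t$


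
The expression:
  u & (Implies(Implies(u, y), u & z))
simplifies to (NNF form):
u & (z | ~y)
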